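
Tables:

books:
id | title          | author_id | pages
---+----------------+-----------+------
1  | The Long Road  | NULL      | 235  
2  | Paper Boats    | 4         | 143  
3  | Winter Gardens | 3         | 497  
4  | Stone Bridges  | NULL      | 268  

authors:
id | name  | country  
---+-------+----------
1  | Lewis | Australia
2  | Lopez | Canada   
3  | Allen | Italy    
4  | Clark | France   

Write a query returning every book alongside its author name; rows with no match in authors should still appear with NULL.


LEFT JOIN keeps every row from books (the left table); where author_id has no match in authors, the author columns become NULL. Walk through each book:
  - book 1 (The Long Road): author_id=NULL, no match -> kept with NULL
  - book 2 (Paper Boats): author_id=4 -> matches Clark
  - book 3 (Winter Gardens): author_id=3 -> matches Allen
  - book 4 (Stone Bridges): author_id=NULL, no match -> kept with NULL
All 4 rows appear; 2 have NULL author.

SQL:
SELECT a.title, b.name AS author
FROM books a
LEFT JOIN authors b ON a.author_id = b.id

Result:
title          | author
---------------+-------
The Long Road  | NULL  
Paper Boats    | Clark 
Winter Gardens | Allen 
Stone Bridges  | NULL  


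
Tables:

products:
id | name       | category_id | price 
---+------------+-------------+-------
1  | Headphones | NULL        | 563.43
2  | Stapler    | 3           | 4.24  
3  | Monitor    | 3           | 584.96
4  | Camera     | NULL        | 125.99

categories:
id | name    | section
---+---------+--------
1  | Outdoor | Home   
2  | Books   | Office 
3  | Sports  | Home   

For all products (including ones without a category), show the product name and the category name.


LEFT JOIN keeps every row from products (the left table); where category_id has no match in categories, the category columns become NULL. Walk through each product:
  - product 1 (Headphones): category_id=NULL, no match -> kept with NULL
  - product 2 (Stapler): category_id=3 -> matches Sports
  - product 3 (Monitor): category_id=3 -> matches Sports
  - product 4 (Camera): category_id=NULL, no match -> kept with NULL
All 4 rows appear; 2 have NULL category.

SQL:
SELECT a.name, b.name AS category
FROM products a
LEFT JOIN categories b ON a.category_id = b.id

Result:
name       | category
-----------+---------
Headphones | NULL    
Stapler    | Sports  
Monitor    | Sports  
Camera     | NULL    


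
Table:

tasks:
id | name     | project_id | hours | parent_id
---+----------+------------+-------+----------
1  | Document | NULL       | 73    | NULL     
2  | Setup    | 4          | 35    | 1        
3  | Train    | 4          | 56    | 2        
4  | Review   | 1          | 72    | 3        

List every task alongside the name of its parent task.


This is a self-join: tasks is joined to a second copy of itself, matching each row's parent_id to another row's id. Use LEFT JOIN so rows with parent_id=NULL are kept.
  - task 1 (Document): parent_id=NULL -> NULL
  - task 2 (Setup): parent_id=1 -> Document
  - task 3 (Train): parent_id=2 -> Setup
  - task 4 (Review): parent_id=3 -> Train

SQL:
SELECT a.name AS item, b.name AS parent
FROM tasks a
LEFT JOIN tasks b ON a.parent_id = b.id

Result:
item     | parent  
---------+---------
Document | NULL    
Setup    | Document
Train    | Setup   
Review   | Train   


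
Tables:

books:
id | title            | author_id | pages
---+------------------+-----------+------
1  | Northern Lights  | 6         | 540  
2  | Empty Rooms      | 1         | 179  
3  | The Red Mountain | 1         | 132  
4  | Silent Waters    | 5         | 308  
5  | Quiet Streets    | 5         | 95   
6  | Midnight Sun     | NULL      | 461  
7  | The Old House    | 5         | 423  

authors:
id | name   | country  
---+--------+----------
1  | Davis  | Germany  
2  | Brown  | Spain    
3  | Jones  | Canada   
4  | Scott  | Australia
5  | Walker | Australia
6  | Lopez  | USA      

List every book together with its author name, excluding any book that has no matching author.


INNER JOIN keeps only books rows whose author_id matches an id in authors. Walk through each book:
  - book 1 (Northern Lights): author_id=6 -> matches Lopez
  - book 2 (Empty Rooms): author_id=1 -> matches Davis
  - book 3 (The Red Mountain): author_id=1 -> matches Davis
  - book 4 (Silent Waters): author_id=5 -> matches Walker
  - book 5 (Quiet Streets): author_id=5 -> matches Walker
  - book 6 (Midnight Sun): author_id=NULL, no match -> dropped
  - book 7 (The Old House): author_id=5 -> matches Walker
So 1 of 7 rows is dropped.

SQL:
SELECT a.title, b.name AS author
FROM books a
INNER JOIN authors b ON a.author_id = b.id

Result:
title            | author
-----------------+-------
Northern Lights  | Lopez 
Empty Rooms      | Davis 
The Red Mountain | Davis 
Silent Waters    | Walker
Quiet Streets    | Walker
The Old House    | Walker


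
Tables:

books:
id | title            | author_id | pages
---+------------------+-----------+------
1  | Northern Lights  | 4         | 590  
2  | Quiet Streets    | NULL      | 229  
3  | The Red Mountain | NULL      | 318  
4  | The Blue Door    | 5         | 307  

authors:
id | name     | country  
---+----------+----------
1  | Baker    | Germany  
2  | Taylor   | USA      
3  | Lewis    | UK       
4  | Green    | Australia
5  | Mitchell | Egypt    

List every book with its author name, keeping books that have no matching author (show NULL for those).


LEFT JOIN keeps every row from books (the left table); where author_id has no match in authors, the author columns become NULL. Walk through each book:
  - book 1 (Northern Lights): author_id=4 -> matches Green
  - book 2 (Quiet Streets): author_id=NULL, no match -> kept with NULL
  - book 3 (The Red Mountain): author_id=NULL, no match -> kept with NULL
  - book 4 (The Blue Door): author_id=5 -> matches Mitchell
All 4 rows appear; 2 have NULL author.

SQL:
SELECT a.title, b.name AS author
FROM books a
LEFT JOIN authors b ON a.author_id = b.id

Result:
title            | author  
-----------------+---------
Northern Lights  | Green   
Quiet Streets    | NULL    
The Red Mountain | NULL    
The Blue Door    | Mitchell


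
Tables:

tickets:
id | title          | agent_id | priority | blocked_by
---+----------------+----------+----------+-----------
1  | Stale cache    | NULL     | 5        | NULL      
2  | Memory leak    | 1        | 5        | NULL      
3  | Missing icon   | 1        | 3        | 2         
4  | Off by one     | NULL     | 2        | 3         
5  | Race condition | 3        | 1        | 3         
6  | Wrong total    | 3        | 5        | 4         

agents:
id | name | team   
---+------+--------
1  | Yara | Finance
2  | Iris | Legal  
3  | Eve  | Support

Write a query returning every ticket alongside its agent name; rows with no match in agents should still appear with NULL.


LEFT JOIN keeps every row from tickets (the left table); where agent_id has no match in agents, the agent columns become NULL. Walk through each ticket:
  - ticket 1 (Stale cache): agent_id=NULL, no match -> kept with NULL
  - ticket 2 (Memory leak): agent_id=1 -> matches Yara
  - ticket 3 (Missing icon): agent_id=1 -> matches Yara
  - ticket 4 (Off by one): agent_id=NULL, no match -> kept with NULL
  - ticket 5 (Race condition): agent_id=3 -> matches Eve
  - ticket 6 (Wrong total): agent_id=3 -> matches Eve
All 6 rows appear; 2 have NULL agent.

SQL:
SELECT a.title, b.name AS agent
FROM tickets a
LEFT JOIN agents b ON a.agent_id = b.id

Result:
title          | agent
---------------+------
Stale cache    | NULL 
Memory leak    | Yara 
Missing icon   | Yara 
Off by one     | NULL 
Race condition | Eve  
Wrong total    | Eve  


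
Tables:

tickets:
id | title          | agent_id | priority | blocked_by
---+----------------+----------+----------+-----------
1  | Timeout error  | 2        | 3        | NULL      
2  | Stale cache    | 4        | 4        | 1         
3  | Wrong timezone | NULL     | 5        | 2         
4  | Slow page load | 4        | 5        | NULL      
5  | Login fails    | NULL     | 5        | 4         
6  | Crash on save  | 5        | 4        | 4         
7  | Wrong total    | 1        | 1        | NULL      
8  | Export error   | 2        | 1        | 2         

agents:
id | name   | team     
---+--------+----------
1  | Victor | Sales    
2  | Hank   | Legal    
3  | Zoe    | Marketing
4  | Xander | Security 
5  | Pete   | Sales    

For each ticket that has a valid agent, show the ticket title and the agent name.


INNER JOIN keeps only tickets rows whose agent_id matches an id in agents. Walk through each ticket:
  - ticket 1 (Timeout error): agent_id=2 -> matches Hank
  - ticket 2 (Stale cache): agent_id=4 -> matches Xander
  - ticket 3 (Wrong timezone): agent_id=NULL, no match -> dropped
  - ticket 4 (Slow page load): agent_id=4 -> matches Xander
  - ticket 5 (Login fails): agent_id=NULL, no match -> dropped
  - ticket 6 (Crash on save): agent_id=5 -> matches Pete
  - ticket 7 (Wrong total): agent_id=1 -> matches Victor
  - ticket 8 (Export error): agent_id=2 -> matches Hank
So 2 of 8 rows are dropped.

SQL:
SELECT a.title, b.name AS agent
FROM tickets a
INNER JOIN agents b ON a.agent_id = b.id

Result:
title          | agent 
---------------+-------
Timeout error  | Hank  
Stale cache    | Xander
Slow page load | Xander
Crash on save  | Pete  
Wrong total    | Victor
Export error   | Hank  


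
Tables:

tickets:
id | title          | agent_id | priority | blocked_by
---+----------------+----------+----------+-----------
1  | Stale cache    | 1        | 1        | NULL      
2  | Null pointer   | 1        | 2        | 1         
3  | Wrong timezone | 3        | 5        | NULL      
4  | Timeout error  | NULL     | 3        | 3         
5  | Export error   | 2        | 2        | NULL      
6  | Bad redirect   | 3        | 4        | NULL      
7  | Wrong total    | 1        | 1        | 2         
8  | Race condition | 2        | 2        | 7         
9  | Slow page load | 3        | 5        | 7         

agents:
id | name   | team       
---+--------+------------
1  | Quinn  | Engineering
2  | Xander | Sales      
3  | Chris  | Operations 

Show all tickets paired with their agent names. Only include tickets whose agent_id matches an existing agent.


INNER JOIN keeps only tickets rows whose agent_id matches an id in agents. Walk through each ticket:
  - ticket 1 (Stale cache): agent_id=1 -> matches Quinn
  - ticket 2 (Null pointer): agent_id=1 -> matches Quinn
  - ticket 3 (Wrong timezone): agent_id=3 -> matches Chris
  - ticket 4 (Timeout error): agent_id=NULL, no match -> dropped
  - ticket 5 (Export error): agent_id=2 -> matches Xander
  - ticket 6 (Bad redirect): agent_id=3 -> matches Chris
  - ticket 7 (Wrong total): agent_id=1 -> matches Quinn
  - ticket 8 (Race condition): agent_id=2 -> matches Xander
  - ticket 9 (Slow page load): agent_id=3 -> matches Chris
So 1 of 9 rows is dropped.

SQL:
SELECT a.title, b.name AS agent
FROM tickets a
INNER JOIN agents b ON a.agent_id = b.id

Result:
title          | agent 
---------------+-------
Stale cache    | Quinn 
Null pointer   | Quinn 
Wrong timezone | Chris 
Export error   | Xander
Bad redirect   | Chris 
Wrong total    | Quinn 
Race condition | Xander
Slow page load | Chris 


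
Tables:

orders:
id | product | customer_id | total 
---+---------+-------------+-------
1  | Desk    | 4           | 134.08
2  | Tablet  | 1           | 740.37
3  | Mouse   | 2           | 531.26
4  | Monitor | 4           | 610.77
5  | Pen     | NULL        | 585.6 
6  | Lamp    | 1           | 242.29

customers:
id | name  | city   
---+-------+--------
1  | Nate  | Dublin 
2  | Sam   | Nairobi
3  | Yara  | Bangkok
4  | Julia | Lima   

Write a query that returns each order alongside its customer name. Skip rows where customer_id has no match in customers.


INNER JOIN keeps only orders rows whose customer_id matches an id in customers. Walk through each order:
  - order 1 (Desk): customer_id=4 -> matches Julia
  - order 2 (Tablet): customer_id=1 -> matches Nate
  - order 3 (Mouse): customer_id=2 -> matches Sam
  - order 4 (Monitor): customer_id=4 -> matches Julia
  - order 5 (Pen): customer_id=NULL, no match -> dropped
  - order 6 (Lamp): customer_id=1 -> matches Nate
So 1 of 6 rows is dropped.

SQL:
SELECT a.product, b.name AS customer
FROM orders a
INNER JOIN customers b ON a.customer_id = b.id

Result:
product | customer
--------+---------
Desk    | Julia   
Tablet  | Nate    
Mouse   | Sam     
Monitor | Julia   
Lamp    | Nate    


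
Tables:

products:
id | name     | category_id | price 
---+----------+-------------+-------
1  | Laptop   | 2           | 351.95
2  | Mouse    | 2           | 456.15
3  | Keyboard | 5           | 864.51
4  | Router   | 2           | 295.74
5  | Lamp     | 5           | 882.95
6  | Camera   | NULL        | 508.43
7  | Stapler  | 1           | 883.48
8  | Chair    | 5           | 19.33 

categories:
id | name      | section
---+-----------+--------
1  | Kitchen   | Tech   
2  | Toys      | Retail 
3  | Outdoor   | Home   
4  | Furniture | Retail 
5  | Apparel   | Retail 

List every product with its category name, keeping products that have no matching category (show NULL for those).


LEFT JOIN keeps every row from products (the left table); where category_id has no match in categories, the category columns become NULL. Walk through each product:
  - product 1 (Laptop): category_id=2 -> matches Toys
  - product 2 (Mouse): category_id=2 -> matches Toys
  - product 3 (Keyboard): category_id=5 -> matches Apparel
  - product 4 (Router): category_id=2 -> matches Toys
  - product 5 (Lamp): category_id=5 -> matches Apparel
  - product 6 (Camera): category_id=NULL, no match -> kept with NULL
  - product 7 (Stapler): category_id=1 -> matches Kitchen
  - product 8 (Chair): category_id=5 -> matches Apparel
All 8 rows appear; 1 has NULL category.

SQL:
SELECT a.name, b.name AS category
FROM products a
LEFT JOIN categories b ON a.category_id = b.id

Result:
name     | category
---------+---------
Laptop   | Toys    
Mouse    | Toys    
Keyboard | Apparel 
Router   | Toys    
Lamp     | Apparel 
Camera   | NULL    
Stapler  | Kitchen 
Chair    | Apparel 


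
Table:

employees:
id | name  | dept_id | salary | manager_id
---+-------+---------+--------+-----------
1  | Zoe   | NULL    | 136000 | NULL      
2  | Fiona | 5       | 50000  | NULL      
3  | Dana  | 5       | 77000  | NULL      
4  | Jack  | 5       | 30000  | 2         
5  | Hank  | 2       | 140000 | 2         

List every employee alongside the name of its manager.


This is a self-join: employees is joined to a second copy of itself, matching each row's manager_id to another row's id. Use LEFT JOIN so rows with manager_id=NULL are kept.
  - employee 1 (Zoe): manager_id=NULL -> NULL
  - employee 2 (Fiona): manager_id=NULL -> NULL
  - employee 3 (Dana): manager_id=NULL -> NULL
  - employee 4 (Jack): manager_id=2 -> Fiona
  - employee 5 (Hank): manager_id=2 -> Fiona

SQL:
SELECT a.name AS item, b.name AS manager
FROM employees a
LEFT JOIN employees b ON a.manager_id = b.id

Result:
item  | manager
------+--------
Zoe   | NULL   
Fiona | NULL   
Dana  | NULL   
Jack  | Fiona  
Hank  | Fiona  


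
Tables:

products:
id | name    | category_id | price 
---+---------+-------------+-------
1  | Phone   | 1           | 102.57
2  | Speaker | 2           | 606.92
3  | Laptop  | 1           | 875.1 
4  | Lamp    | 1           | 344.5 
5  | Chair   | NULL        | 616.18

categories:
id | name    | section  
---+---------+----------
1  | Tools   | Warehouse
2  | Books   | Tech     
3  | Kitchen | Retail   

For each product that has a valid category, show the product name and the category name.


INNER JOIN keeps only products rows whose category_id matches an id in categories. Walk through each product:
  - product 1 (Phone): category_id=1 -> matches Tools
  - product 2 (Speaker): category_id=2 -> matches Books
  - product 3 (Laptop): category_id=1 -> matches Tools
  - product 4 (Lamp): category_id=1 -> matches Tools
  - product 5 (Chair): category_id=NULL, no match -> dropped
So 1 of 5 rows is dropped.

SQL:
SELECT a.name, b.name AS category
FROM products a
INNER JOIN categories b ON a.category_id = b.id

Result:
name    | category
--------+---------
Phone   | Tools   
Speaker | Books   
Laptop  | Tools   
Lamp    | Tools   


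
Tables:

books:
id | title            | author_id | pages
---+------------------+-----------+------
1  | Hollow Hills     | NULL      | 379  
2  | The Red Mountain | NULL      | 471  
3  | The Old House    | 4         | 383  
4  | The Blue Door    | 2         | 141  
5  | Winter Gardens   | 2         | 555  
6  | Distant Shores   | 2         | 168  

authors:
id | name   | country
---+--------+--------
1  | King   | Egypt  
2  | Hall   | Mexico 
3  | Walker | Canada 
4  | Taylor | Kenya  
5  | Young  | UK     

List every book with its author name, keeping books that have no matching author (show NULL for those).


LEFT JOIN keeps every row from books (the left table); where author_id has no match in authors, the author columns become NULL. Walk through each book:
  - book 1 (Hollow Hills): author_id=NULL, no match -> kept with NULL
  - book 2 (The Red Mountain): author_id=NULL, no match -> kept with NULL
  - book 3 (The Old House): author_id=4 -> matches Taylor
  - book 4 (The Blue Door): author_id=2 -> matches Hall
  - book 5 (Winter Gardens): author_id=2 -> matches Hall
  - book 6 (Distant Shores): author_id=2 -> matches Hall
All 6 rows appear; 2 have NULL author.

SQL:
SELECT a.title, b.name AS author
FROM books a
LEFT JOIN authors b ON a.author_id = b.id

Result:
title            | author
-----------------+-------
Hollow Hills     | NULL  
The Red Mountain | NULL  
The Old House    | Taylor
The Blue Door    | Hall  
Winter Gardens   | Hall  
Distant Shores   | Hall  


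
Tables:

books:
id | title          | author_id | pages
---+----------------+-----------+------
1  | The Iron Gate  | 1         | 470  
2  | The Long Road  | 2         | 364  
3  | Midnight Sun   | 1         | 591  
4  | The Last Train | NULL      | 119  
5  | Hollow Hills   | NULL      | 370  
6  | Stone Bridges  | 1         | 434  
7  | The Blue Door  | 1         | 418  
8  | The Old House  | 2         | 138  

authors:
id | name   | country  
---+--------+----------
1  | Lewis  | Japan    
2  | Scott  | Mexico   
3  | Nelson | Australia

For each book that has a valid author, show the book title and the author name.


INNER JOIN keeps only books rows whose author_id matches an id in authors. Walk through each book:
  - book 1 (The Iron Gate): author_id=1 -> matches Lewis
  - book 2 (The Long Road): author_id=2 -> matches Scott
  - book 3 (Midnight Sun): author_id=1 -> matches Lewis
  - book 4 (The Last Train): author_id=NULL, no match -> dropped
  - book 5 (Hollow Hills): author_id=NULL, no match -> dropped
  - book 6 (Stone Bridges): author_id=1 -> matches Lewis
  - book 7 (The Blue Door): author_id=1 -> matches Lewis
  - book 8 (The Old House): author_id=2 -> matches Scott
So 2 of 8 rows are dropped.

SQL:
SELECT a.title, b.name AS author
FROM books a
INNER JOIN authors b ON a.author_id = b.id

Result:
title         | author
--------------+-------
The Iron Gate | Lewis 
The Long Road | Scott 
Midnight Sun  | Lewis 
Stone Bridges | Lewis 
The Blue Door | Lewis 
The Old House | Scott 


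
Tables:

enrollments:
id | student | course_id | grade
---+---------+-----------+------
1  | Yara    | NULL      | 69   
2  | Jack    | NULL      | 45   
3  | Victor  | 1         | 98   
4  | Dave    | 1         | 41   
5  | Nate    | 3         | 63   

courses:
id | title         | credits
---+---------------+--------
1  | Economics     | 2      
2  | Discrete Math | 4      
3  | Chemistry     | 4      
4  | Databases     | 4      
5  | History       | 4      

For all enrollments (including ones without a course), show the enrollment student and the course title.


LEFT JOIN keeps every row from enrollments (the left table); where course_id has no match in courses, the course columns become NULL. Walk through each enrollment:
  - enrollment 1 (Yara): course_id=NULL, no match -> kept with NULL
  - enrollment 2 (Jack): course_id=NULL, no match -> kept with NULL
  - enrollment 3 (Victor): course_id=1 -> matches Economics
  - enrollment 4 (Dave): course_id=1 -> matches Economics
  - enrollment 5 (Nate): course_id=3 -> matches Chemistry
All 5 rows appear; 2 have NULL course.

SQL:
SELECT a.student, b.title AS course
FROM enrollments a
LEFT JOIN courses b ON a.course_id = b.id

Result:
student | course   
--------+----------
Yara    | NULL     
Jack    | NULL     
Victor  | Economics
Dave    | Economics
Nate    | Chemistry


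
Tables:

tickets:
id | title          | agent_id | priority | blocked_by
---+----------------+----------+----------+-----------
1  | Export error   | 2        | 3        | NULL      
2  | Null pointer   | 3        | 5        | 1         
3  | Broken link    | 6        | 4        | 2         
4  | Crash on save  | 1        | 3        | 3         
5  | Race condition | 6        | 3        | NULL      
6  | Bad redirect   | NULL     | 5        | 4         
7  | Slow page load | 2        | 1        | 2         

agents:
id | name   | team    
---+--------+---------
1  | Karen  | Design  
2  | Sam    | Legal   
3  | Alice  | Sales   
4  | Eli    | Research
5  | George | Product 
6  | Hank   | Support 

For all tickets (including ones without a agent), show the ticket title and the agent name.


LEFT JOIN keeps every row from tickets (the left table); where agent_id has no match in agents, the agent columns become NULL. Walk through each ticket:
  - ticket 1 (Export error): agent_id=2 -> matches Sam
  - ticket 2 (Null pointer): agent_id=3 -> matches Alice
  - ticket 3 (Broken link): agent_id=6 -> matches Hank
  - ticket 4 (Crash on save): agent_id=1 -> matches Karen
  - ticket 5 (Race condition): agent_id=6 -> matches Hank
  - ticket 6 (Bad redirect): agent_id=NULL, no match -> kept with NULL
  - ticket 7 (Slow page load): agent_id=2 -> matches Sam
All 7 rows appear; 1 has NULL agent.

SQL:
SELECT a.title, b.name AS agent
FROM tickets a
LEFT JOIN agents b ON a.agent_id = b.id

Result:
title          | agent
---------------+------
Export error   | Sam  
Null pointer   | Alice
Broken link    | Hank 
Crash on save  | Karen
Race condition | Hank 
Bad redirect   | NULL 
Slow page load | Sam  


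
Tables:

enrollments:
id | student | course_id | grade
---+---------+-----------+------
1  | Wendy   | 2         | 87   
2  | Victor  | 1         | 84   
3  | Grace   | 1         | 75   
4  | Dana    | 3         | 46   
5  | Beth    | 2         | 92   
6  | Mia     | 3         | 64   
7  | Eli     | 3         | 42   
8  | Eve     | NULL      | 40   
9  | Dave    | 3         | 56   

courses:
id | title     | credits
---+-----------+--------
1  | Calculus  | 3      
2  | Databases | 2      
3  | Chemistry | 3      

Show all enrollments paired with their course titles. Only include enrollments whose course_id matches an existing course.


INNER JOIN keeps only enrollments rows whose course_id matches an id in courses. Walk through each enrollment:
  - enrollment 1 (Wendy): course_id=2 -> matches Databases
  - enrollment 2 (Victor): course_id=1 -> matches Calculus
  - enrollment 3 (Grace): course_id=1 -> matches Calculus
  - enrollment 4 (Dana): course_id=3 -> matches Chemistry
  - enrollment 5 (Beth): course_id=2 -> matches Databases
  - enrollment 6 (Mia): course_id=3 -> matches Chemistry
  - enrollment 7 (Eli): course_id=3 -> matches Chemistry
  - enrollment 8 (Eve): course_id=NULL, no match -> dropped
  - enrollment 9 (Dave): course_id=3 -> matches Chemistry
So 1 of 9 rows is dropped.

SQL:
SELECT a.student, b.title AS course
FROM enrollments a
INNER JOIN courses b ON a.course_id = b.id

Result:
student | course   
--------+----------
Wendy   | Databases
Victor  | Calculus 
Grace   | Calculus 
Dana    | Chemistry
Beth    | Databases
Mia     | Chemistry
Eli     | Chemistry
Dave    | Chemistry


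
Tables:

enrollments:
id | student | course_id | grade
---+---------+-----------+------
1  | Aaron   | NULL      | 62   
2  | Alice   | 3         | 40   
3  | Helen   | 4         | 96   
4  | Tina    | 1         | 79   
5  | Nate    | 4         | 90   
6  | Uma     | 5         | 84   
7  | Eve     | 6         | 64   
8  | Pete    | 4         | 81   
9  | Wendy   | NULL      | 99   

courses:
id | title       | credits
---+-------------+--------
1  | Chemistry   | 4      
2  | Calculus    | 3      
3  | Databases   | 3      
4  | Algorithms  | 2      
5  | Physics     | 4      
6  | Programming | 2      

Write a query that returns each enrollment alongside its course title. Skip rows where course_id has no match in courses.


INNER JOIN keeps only enrollments rows whose course_id matches an id in courses. Walk through each enrollment:
  - enrollment 1 (Aaron): course_id=NULL, no match -> dropped
  - enrollment 2 (Alice): course_id=3 -> matches Databases
  - enrollment 3 (Helen): course_id=4 -> matches Algorithms
  - enrollment 4 (Tina): course_id=1 -> matches Chemistry
  - enrollment 5 (Nate): course_id=4 -> matches Algorithms
  - enrollment 6 (Uma): course_id=5 -> matches Physics
  - enrollment 7 (Eve): course_id=6 -> matches Programming
  - enrollment 8 (Pete): course_id=4 -> matches Algorithms
  - enrollment 9 (Wendy): course_id=NULL, no match -> dropped
So 2 of 9 rows are dropped.

SQL:
SELECT a.student, b.title AS course
FROM enrollments a
INNER JOIN courses b ON a.course_id = b.id

Result:
student | course     
--------+------------
Alice   | Databases  
Helen   | Algorithms 
Tina    | Chemistry  
Nate    | Algorithms 
Uma     | Physics    
Eve     | Programming
Pete    | Algorithms 


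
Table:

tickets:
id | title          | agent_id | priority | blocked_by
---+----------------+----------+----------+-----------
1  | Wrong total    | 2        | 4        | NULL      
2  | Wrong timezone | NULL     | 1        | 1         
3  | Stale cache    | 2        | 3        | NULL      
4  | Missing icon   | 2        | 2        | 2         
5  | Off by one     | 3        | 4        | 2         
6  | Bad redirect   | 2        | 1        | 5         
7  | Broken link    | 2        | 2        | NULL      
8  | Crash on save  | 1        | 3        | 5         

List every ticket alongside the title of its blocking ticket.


This is a self-join: tickets is joined to a second copy of itself, matching each row's blocked_by to another row's id. Use LEFT JOIN so rows with blocked_by=NULL are kept.
  - ticket 1 (Wrong total): blocked_by=NULL -> NULL
  - ticket 2 (Wrong timezone): blocked_by=1 -> Wrong total
  - ticket 3 (Stale cache): blocked_by=NULL -> NULL
  - ticket 4 (Missing icon): blocked_by=2 -> Wrong timezone
  - ticket 5 (Off by one): blocked_by=2 -> Wrong timezone
  - ticket 6 (Bad redirect): blocked_by=5 -> Off by one
  - ticket 7 (Broken link): blocked_by=NULL -> NULL
  - ticket 8 (Crash on save): blocked_by=5 -> Off by one

SQL:
SELECT a.title AS item, b.title AS blocked_by
FROM tickets a
LEFT JOIN tickets b ON a.blocked_by = b.id

Result:
item           | blocked_by    
---------------+---------------
Wrong total    | NULL          
Wrong timezone | Wrong total   
Stale cache    | NULL          
Missing icon   | Wrong timezone
Off by one     | Wrong timezone
Bad redirect   | Off by one    
Broken link    | NULL          
Crash on save  | Off by one    


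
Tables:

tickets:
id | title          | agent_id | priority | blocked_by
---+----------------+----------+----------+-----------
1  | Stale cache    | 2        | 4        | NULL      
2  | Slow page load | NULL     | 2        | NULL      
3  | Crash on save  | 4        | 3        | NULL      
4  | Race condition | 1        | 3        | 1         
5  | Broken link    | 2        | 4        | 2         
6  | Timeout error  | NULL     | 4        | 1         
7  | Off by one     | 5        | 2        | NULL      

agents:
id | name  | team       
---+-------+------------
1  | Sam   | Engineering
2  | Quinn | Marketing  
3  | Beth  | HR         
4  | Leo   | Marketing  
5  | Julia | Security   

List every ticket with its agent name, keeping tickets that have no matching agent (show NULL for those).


LEFT JOIN keeps every row from tickets (the left table); where agent_id has no match in agents, the agent columns become NULL. Walk through each ticket:
  - ticket 1 (Stale cache): agent_id=2 -> matches Quinn
  - ticket 2 (Slow page load): agent_id=NULL, no match -> kept with NULL
  - ticket 3 (Crash on save): agent_id=4 -> matches Leo
  - ticket 4 (Race condition): agent_id=1 -> matches Sam
  - ticket 5 (Broken link): agent_id=2 -> matches Quinn
  - ticket 6 (Timeout error): agent_id=NULL, no match -> kept with NULL
  - ticket 7 (Off by one): agent_id=5 -> matches Julia
All 7 rows appear; 2 have NULL agent.

SQL:
SELECT a.title, b.name AS agent
FROM tickets a
LEFT JOIN agents b ON a.agent_id = b.id

Result:
title          | agent
---------------+------
Stale cache    | Quinn
Slow page load | NULL 
Crash on save  | Leo  
Race condition | Sam  
Broken link    | Quinn
Timeout error  | NULL 
Off by one     | Julia


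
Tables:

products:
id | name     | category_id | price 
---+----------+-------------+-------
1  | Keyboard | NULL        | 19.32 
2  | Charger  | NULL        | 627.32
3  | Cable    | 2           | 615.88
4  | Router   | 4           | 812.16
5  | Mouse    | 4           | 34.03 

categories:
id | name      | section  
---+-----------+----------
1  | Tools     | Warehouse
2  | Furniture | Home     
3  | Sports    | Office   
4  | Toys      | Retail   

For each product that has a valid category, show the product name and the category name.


INNER JOIN keeps only products rows whose category_id matches an id in categories. Walk through each product:
  - product 1 (Keyboard): category_id=NULL, no match -> dropped
  - product 2 (Charger): category_id=NULL, no match -> dropped
  - product 3 (Cable): category_id=2 -> matches Furniture
  - product 4 (Router): category_id=4 -> matches Toys
  - product 5 (Mouse): category_id=4 -> matches Toys
So 2 of 5 rows are dropped.

SQL:
SELECT a.name, b.name AS category
FROM products a
INNER JOIN categories b ON a.category_id = b.id

Result:
name   | category 
-------+----------
Cable  | Furniture
Router | Toys     
Mouse  | Toys     


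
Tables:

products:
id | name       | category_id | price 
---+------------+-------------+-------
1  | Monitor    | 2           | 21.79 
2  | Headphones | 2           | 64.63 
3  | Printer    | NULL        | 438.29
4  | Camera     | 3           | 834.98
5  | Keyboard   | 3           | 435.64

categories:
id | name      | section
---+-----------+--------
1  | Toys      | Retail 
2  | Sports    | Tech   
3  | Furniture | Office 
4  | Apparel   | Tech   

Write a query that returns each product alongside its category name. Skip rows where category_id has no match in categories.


INNER JOIN keeps only products rows whose category_id matches an id in categories. Walk through each product:
  - product 1 (Monitor): category_id=2 -> matches Sports
  - product 2 (Headphones): category_id=2 -> matches Sports
  - product 3 (Printer): category_id=NULL, no match -> dropped
  - product 4 (Camera): category_id=3 -> matches Furniture
  - product 5 (Keyboard): category_id=3 -> matches Furniture
So 1 of 5 rows is dropped.

SQL:
SELECT a.name, b.name AS category
FROM products a
INNER JOIN categories b ON a.category_id = b.id

Result:
name       | category 
-----------+----------
Monitor    | Sports   
Headphones | Sports   
Camera     | Furniture
Keyboard   | Furniture


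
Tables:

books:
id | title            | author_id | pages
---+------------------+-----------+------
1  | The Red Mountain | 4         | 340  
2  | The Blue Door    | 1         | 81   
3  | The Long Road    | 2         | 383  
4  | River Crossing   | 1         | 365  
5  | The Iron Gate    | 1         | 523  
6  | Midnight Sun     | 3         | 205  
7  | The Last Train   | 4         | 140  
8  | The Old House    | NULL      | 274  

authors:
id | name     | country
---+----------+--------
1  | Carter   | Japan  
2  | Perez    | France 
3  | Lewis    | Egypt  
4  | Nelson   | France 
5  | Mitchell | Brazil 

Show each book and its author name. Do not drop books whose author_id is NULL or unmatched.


LEFT JOIN keeps every row from books (the left table); where author_id has no match in authors, the author columns become NULL. Walk through each book:
  - book 1 (The Red Mountain): author_id=4 -> matches Nelson
  - book 2 (The Blue Door): author_id=1 -> matches Carter
  - book 3 (The Long Road): author_id=2 -> matches Perez
  - book 4 (River Crossing): author_id=1 -> matches Carter
  - book 5 (The Iron Gate): author_id=1 -> matches Carter
  - book 6 (Midnight Sun): author_id=3 -> matches Lewis
  - book 7 (The Last Train): author_id=4 -> matches Nelson
  - book 8 (The Old House): author_id=NULL, no match -> kept with NULL
All 8 rows appear; 1 has NULL author.

SQL:
SELECT a.title, b.name AS author
FROM books a
LEFT JOIN authors b ON a.author_id = b.id

Result:
title            | author
-----------------+-------
The Red Mountain | Nelson
The Blue Door    | Carter
The Long Road    | Perez 
River Crossing   | Carter
The Iron Gate    | Carter
Midnight Sun     | Lewis 
The Last Train   | Nelson
The Old House    | NULL  


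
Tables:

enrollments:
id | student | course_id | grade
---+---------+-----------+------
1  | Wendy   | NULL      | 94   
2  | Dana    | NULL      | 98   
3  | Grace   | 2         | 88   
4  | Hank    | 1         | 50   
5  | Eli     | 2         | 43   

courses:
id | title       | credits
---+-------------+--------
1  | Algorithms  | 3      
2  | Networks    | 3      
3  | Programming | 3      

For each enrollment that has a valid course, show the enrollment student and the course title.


INNER JOIN keeps only enrollments rows whose course_id matches an id in courses. Walk through each enrollment:
  - enrollment 1 (Wendy): course_id=NULL, no match -> dropped
  - enrollment 2 (Dana): course_id=NULL, no match -> dropped
  - enrollment 3 (Grace): course_id=2 -> matches Networks
  - enrollment 4 (Hank): course_id=1 -> matches Algorithms
  - enrollment 5 (Eli): course_id=2 -> matches Networks
So 2 of 5 rows are dropped.

SQL:
SELECT a.student, b.title AS course
FROM enrollments a
INNER JOIN courses b ON a.course_id = b.id

Result:
student | course    
--------+-----------
Grace   | Networks  
Hank    | Algorithms
Eli     | Networks  


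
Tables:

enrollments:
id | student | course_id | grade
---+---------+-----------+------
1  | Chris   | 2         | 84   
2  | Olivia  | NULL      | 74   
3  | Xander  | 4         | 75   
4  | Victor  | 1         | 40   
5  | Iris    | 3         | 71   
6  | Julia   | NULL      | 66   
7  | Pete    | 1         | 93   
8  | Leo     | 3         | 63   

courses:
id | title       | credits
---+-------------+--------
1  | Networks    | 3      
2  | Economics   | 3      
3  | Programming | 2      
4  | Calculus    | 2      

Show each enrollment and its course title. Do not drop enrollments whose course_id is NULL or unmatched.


LEFT JOIN keeps every row from enrollments (the left table); where course_id has no match in courses, the course columns become NULL. Walk through each enrollment:
  - enrollment 1 (Chris): course_id=2 -> matches Economics
  - enrollment 2 (Olivia): course_id=NULL, no match -> kept with NULL
  - enrollment 3 (Xander): course_id=4 -> matches Calculus
  - enrollment 4 (Victor): course_id=1 -> matches Networks
  - enrollment 5 (Iris): course_id=3 -> matches Programming
  - enrollment 6 (Julia): course_id=NULL, no match -> kept with NULL
  - enrollment 7 (Pete): course_id=1 -> matches Networks
  - enrollment 8 (Leo): course_id=3 -> matches Programming
All 8 rows appear; 2 have NULL course.

SQL:
SELECT a.student, b.title AS course
FROM enrollments a
LEFT JOIN courses b ON a.course_id = b.id

Result:
student | course     
--------+------------
Chris   | Economics  
Olivia  | NULL       
Xander  | Calculus   
Victor  | Networks   
Iris    | Programming
Julia   | NULL       
Pete    | Networks   
Leo     | Programming


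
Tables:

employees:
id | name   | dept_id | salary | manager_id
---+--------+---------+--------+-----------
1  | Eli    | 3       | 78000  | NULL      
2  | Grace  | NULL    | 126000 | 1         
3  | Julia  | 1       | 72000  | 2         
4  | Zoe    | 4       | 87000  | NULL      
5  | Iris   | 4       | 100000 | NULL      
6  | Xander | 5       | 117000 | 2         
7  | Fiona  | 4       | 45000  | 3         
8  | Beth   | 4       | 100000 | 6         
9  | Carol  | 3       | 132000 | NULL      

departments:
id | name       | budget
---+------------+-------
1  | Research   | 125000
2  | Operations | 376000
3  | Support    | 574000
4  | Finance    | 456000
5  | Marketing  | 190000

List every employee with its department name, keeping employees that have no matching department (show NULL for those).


LEFT JOIN keeps every row from employees (the left table); where dept_id has no match in departments, the department columns become NULL. Walk through each employee:
  - employee 1 (Eli): dept_id=3 -> matches Support
  - employee 2 (Grace): dept_id=NULL, no match -> kept with NULL
  - employee 3 (Julia): dept_id=1 -> matches Research
  - employee 4 (Zoe): dept_id=4 -> matches Finance
  - employee 5 (Iris): dept_id=4 -> matches Finance
  - employee 6 (Xander): dept_id=5 -> matches Marketing
  - employee 7 (Fiona): dept_id=4 -> matches Finance
  - employee 8 (Beth): dept_id=4 -> matches Finance
  - employee 9 (Carol): dept_id=3 -> matches Support
All 9 rows appear; 1 has NULL department.

SQL:
SELECT a.name, b.name AS department
FROM employees a
LEFT JOIN departments b ON a.dept_id = b.id

Result:
name   | department
-------+-----------
Eli    | Support   
Grace  | NULL      
Julia  | Research  
Zoe    | Finance   
Iris   | Finance   
Xander | Marketing 
Fiona  | Finance   
Beth   | Finance   
Carol  | Support   


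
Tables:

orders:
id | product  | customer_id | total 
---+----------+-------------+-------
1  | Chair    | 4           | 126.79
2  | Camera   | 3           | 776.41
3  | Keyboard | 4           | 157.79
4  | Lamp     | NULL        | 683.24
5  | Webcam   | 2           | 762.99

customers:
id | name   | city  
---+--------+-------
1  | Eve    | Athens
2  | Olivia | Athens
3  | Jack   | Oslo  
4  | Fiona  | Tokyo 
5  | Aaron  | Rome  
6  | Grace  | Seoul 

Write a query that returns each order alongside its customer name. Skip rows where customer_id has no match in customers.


INNER JOIN keeps only orders rows whose customer_id matches an id in customers. Walk through each order:
  - order 1 (Chair): customer_id=4 -> matches Fiona
  - order 2 (Camera): customer_id=3 -> matches Jack
  - order 3 (Keyboard): customer_id=4 -> matches Fiona
  - order 4 (Lamp): customer_id=NULL, no match -> dropped
  - order 5 (Webcam): customer_id=2 -> matches Olivia
So 1 of 5 rows is dropped.

SQL:
SELECT a.product, b.name AS customer
FROM orders a
INNER JOIN customers b ON a.customer_id = b.id

Result:
product  | customer
---------+---------
Chair    | Fiona   
Camera   | Jack    
Keyboard | Fiona   
Webcam   | Olivia  


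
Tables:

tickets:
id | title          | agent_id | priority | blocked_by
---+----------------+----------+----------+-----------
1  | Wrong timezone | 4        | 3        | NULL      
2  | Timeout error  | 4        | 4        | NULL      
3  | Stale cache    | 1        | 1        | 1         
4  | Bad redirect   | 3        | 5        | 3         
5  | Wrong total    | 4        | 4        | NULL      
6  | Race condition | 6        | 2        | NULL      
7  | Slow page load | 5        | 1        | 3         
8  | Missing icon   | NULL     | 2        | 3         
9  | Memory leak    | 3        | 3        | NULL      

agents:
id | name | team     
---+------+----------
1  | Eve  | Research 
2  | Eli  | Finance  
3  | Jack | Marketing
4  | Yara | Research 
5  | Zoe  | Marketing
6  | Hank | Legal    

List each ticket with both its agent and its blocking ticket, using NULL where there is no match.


Two LEFT JOINs from the same base table tickets: one to agents via agent_id, one to tickets itself via blocked_by. Both are LEFT so every ticket is preserved.
Match against agents:
  - ticket 1 (Wrong timezone): agent_id=4 -> matches Yara
  - ticket 2 (Timeout error): agent_id=4 -> matches Yara
  - ticket 3 (Stale cache): agent_id=1 -> matches Eve
  - ticket 4 (Bad redirect): agent_id=3 -> matches Jack
  - ticket 5 (Wrong total): agent_id=4 -> matches Yara
  - ticket 6 (Race condition): agent_id=6 -> matches Hank
  - ticket 7 (Slow page load): agent_id=5 -> matches Zoe
  - ticket 8 (Missing icon): agent_id=NULL, no match -> kept with NULL
  - ticket 9 (Memory leak): agent_id=3 -> matches Jack
Match against tickets (self):
  - ticket 1 (Wrong timezone): blocked_by=NULL -> NULL
  - ticket 2 (Timeout error): blocked_by=NULL -> NULL
  - ticket 3 (Stale cache): blocked_by=1 -> Wrong timezone
  - ticket 4 (Bad redirect): blocked_by=3 -> Stale cache
  - ticket 5 (Wrong total): blocked_by=NULL -> NULL
  - ticket 6 (Race condition): blocked_by=NULL -> NULL
  - ticket 7 (Slow page load): blocked_by=3 -> Stale cache
  - ticket 8 (Missing icon): blocked_by=3 -> Stale cache
  - ticket 9 (Memory leak): blocked_by=NULL -> NULL

SQL:
SELECT a.title, b.name AS agent, c.title AS blocked_by
FROM tickets a
LEFT JOIN agents b ON a.agent_id = b.id
LEFT JOIN tickets c ON a.blocked_by = c.id

Result:
title          | agent | blocked_by    
---------------+-------+---------------
Wrong timezone | Yara  | NULL          
Timeout error  | Yara  | NULL          
Stale cache    | Eve   | Wrong timezone
Bad redirect   | Jack  | Stale cache   
Wrong total    | Yara  | NULL          
Race condition | Hank  | NULL          
Slow page load | Zoe   | Stale cache   
Missing icon   | NULL  | Stale cache   
Memory leak    | Jack  | NULL          
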